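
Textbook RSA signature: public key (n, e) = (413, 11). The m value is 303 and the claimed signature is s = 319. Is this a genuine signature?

Squares mod 413: s^1≡319, s^2≡163, s^4≡137, s^8≡184
11 = 8 + 2 + 1, so s^11 ≡ 184·163·319 ≡ 303 (mod 413)
303 = m, so the signature checks out.

genuine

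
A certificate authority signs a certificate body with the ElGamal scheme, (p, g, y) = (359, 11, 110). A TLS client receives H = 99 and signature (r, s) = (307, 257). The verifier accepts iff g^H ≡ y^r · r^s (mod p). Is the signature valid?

Left side g^H mod p:
11^2 = 121
11^4 ≡ 121^2 = 14641 ≡ 281
11^8 ≡ 281^2 = 78961 ≡ 340
11^16 ≡ 340^2 = 115600 ≡ 2
11^32 ≡ 2^2 = 4
11^64 ≡ 4^2 = 16
99 = 64 + 32 + 2 + 1, so 11^99 ≡ 16·4·121·11 ≡ 101 (mod 359)
Right side y^r · r^s mod p:
110^2 = 12100 ≡ 253
110^4 ≡ 253^2 = 64009 ≡ 107
110^8 ≡ 107^2 = 11449 ≡ 320
110^16 ≡ 320^2 = 102400 ≡ 85
110^32 ≡ 85^2 = 7225 ≡ 45
110^64 ≡ 45^2 = 2025 ≡ 230
110^128 ≡ 230^2 = 52900 ≡ 127
110^256 ≡ 127^2 = 16129 ≡ 333
307 = 256 + 32 + 16 + 2 + 1, so 110^307 ≡ 333·45·85·253·110 ≡ 127 (mod 359)
307^2 = 94249 ≡ 191
307^4 ≡ 191^2 = 36481 ≡ 222
307^8 ≡ 222^2 = 49284 ≡ 101
307^16 ≡ 101^2 = 10201 ≡ 149
307^32 ≡ 149^2 = 22201 ≡ 302
307^64 ≡ 302^2 = 91204 ≡ 18
307^128 ≡ 18^2 = 324
307^256 ≡ 324^2 = 104976 ≡ 148
257 = 256 + 1, so 307^257 ≡ 148·307 ≡ 202 (mod 359)
127·202 = 25654 ≡ 165 (mod 359)
101 ≠ 165, so verification fails.

invalid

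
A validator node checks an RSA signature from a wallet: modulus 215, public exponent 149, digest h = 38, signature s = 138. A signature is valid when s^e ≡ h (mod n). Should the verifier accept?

Squares mod 215: s^1≡138, s^2≡124, s^4≡111, s^8≡66, s^16≡56, s^32≡126, s^64≡181, s^128≡81
149 = 128 + 16 + 4 + 1, so s^149 ≡ 81·56·111·138 ≡ 38 (mod 215)
38 = h, so the signature checks out.

accept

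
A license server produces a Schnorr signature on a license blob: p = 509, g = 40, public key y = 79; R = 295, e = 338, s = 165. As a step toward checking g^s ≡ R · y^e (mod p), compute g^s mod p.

40^2 = 1600 ≡ 73
40^4 ≡ 73^2 = 5329 ≡ 239
40^8 ≡ 239^2 = 57121 ≡ 113
40^16 ≡ 113^2 = 12769 ≡ 44
40^32 ≡ 44^2 = 1936 ≡ 409
40^64 ≡ 409^2 = 167281 ≡ 329
40^128 ≡ 329^2 = 108241 ≡ 333
165 = 128 + 32 + 4 + 1, so 40^165 ≡ 333·409·239·40 ≡ 451 (mod 509)

451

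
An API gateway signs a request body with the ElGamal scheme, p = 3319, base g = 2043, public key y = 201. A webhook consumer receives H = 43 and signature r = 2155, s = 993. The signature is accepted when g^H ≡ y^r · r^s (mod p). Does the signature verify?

Left side g^H mod p:
2043^2 = 4173849 ≡ 1866
2043^4 ≡ 1866^2 = 3481956 ≡ 325
2043^8 ≡ 325^2 = 105625 ≡ 2736
2043^16 ≡ 2736^2 = 7485696 ≡ 1351
2043^32 ≡ 1351^2 = 1825201 ≡ 3070
43 = 32 + 8 + 2 + 1, so 2043^43 ≡ 3070·2736·1866·2043 ≡ 1795 (mod 3319)
Right side y^r · r^s mod p:
201^2 = 40401 ≡ 573
201^4 ≡ 573^2 = 328329 ≡ 3067
201^8 ≡ 3067^2 = 9406489 ≡ 443
201^16 ≡ 443^2 = 196249 ≡ 428
201^32 ≡ 428^2 = 183184 ≡ 639
201^64 ≡ 639^2 = 408321 ≡ 84
201^128 ≡ 84^2 = 7056 ≡ 418
201^256 ≡ 418^2 = 174724 ≡ 2136
201^512 ≡ 2136^2 = 4562496 ≡ 2190
201^1024 ≡ 2190^2 = 4796100 ≡ 145
201^2048 ≡ 145^2 = 21025 ≡ 1111
2155 = 2048 + 64 + 32 + 8 + 2 + 1, so 201^2155 ≡ 1111·84·639·443·573·201 ≡ 641 (mod 3319)
2155^2 = 4644025 ≡ 744
2155^4 ≡ 744^2 = 553536 ≡ 2582
2155^8 ≡ 2582^2 = 6666724 ≡ 2172
2155^16 ≡ 2172^2 = 4717584 ≡ 1285
2155^32 ≡ 1285^2 = 1651225 ≡ 1682
2155^64 ≡ 1682^2 = 2829124 ≡ 1336
2155^128 ≡ 1336^2 = 1784896 ≡ 2593
2155^256 ≡ 2593^2 = 6723649 ≡ 2674
2155^512 ≡ 2674^2 = 7150276 ≡ 1150
993 = 512 + 256 + 128 + 64 + 32 + 1, so 2155^993 ≡ 1150·2674·2593·1336·1682·2155 ≡ 1639 (mod 3319)
641·1639 = 1050599 ≡ 1795 (mod 3319)
1795 ≡ 1795 (mod 3319), so the signature is genuine.

verifies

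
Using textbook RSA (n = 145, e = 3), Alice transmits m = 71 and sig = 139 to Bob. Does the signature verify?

does not verify

sig^2 ≡ 139^2 = 19321 ≡ 36
3 = 2 + 1, so sig^3 ≡ 36·139 ≡ 74 (mod 145)
The recovered value 74 does not match the digest 71.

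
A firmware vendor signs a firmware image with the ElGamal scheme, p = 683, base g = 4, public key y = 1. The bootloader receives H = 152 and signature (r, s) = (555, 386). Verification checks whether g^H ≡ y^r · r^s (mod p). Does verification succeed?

passes

Left side g^H mod p:
4^2 = 16
4^4 ≡ 16^2 = 256
4^8 ≡ 256^2 = 65536 ≡ 651
4^16 ≡ 651^2 = 423801 ≡ 341
4^32 ≡ 341^2 = 116281 ≡ 171
4^64 ≡ 171^2 = 29241 ≡ 555
4^128 ≡ 555^2 = 308025 ≡ 675
152 = 128 + 16 + 8, so 4^152 ≡ 675·341·651 ≡ 555 (mod 683)
Right side y^r · r^s mod p:
1^2 = 1
1^4 ≡ 1^2 = 1
1^8 ≡ 1^2 = 1
1^16 ≡ 1^2 = 1
1^32 ≡ 1^2 = 1
1^64 ≡ 1^2 = 1
1^128 ≡ 1^2 = 1
1^256 ≡ 1^2 = 1
1^512 ≡ 1^2 = 1
555 = 512 + 32 + 8 + 2 + 1, so 1^555 ≡ 1·1·1·1·1 ≡ 1 (mod 683)
555^2 = 308025 ≡ 675
555^4 ≡ 675^2 = 455625 ≡ 64
555^8 ≡ 64^2 = 4096 ≡ 681
555^16 ≡ 681^2 = 463761 ≡ 4
555^32 ≡ 4^2 = 16
555^64 ≡ 16^2 = 256
555^128 ≡ 256^2 = 65536 ≡ 651
555^256 ≡ 651^2 = 423801 ≡ 341
386 = 256 + 128 + 2, so 555^386 ≡ 341·651·675 ≡ 555 (mod 683)
1·555 = 555 ≡ 555 (mod 683)
555 ≡ 555 (mod 683), so the signature is genuine.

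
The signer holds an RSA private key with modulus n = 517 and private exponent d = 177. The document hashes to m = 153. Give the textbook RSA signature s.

263

m^2 ≡ 153^2 = 23409 ≡ 144
m^4 ≡ 144^2 = 20736 ≡ 56
m^8 ≡ 56^2 = 3136 ≡ 34
m^16 ≡ 34^2 = 1156 ≡ 122
m^32 ≡ 122^2 = 14884 ≡ 408
m^64 ≡ 408^2 = 166464 ≡ 507
m^128 ≡ 507^2 = 257049 ≡ 100
177 = 128 + 32 + 16 + 1, so m^177 ≡ 100·408·122·153 ≡ 263 (mod 517)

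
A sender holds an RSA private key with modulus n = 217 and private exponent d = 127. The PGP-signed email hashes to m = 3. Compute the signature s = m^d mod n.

17

m^2 ≡ 3^2 = 9
m^4 ≡ 9^2 = 81
m^8 ≡ 81^2 = 6561 ≡ 51
m^16 ≡ 51^2 = 2601 ≡ 214
m^32 ≡ 214^2 = 45796 ≡ 9
m^64 ≡ 9^2 = 81
127 = 64 + 32 + 16 + 8 + 4 + 2 + 1, so m^127 ≡ 81·9·214·51·81·9·3 ≡ 17 (mod 217)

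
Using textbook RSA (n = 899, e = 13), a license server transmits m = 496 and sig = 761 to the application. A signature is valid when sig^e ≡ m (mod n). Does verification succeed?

fails

Squares mod 899: sig^1≡761, sig^2≡165, sig^4≡255, sig^8≡297
13 = 8 + 4 + 1, so sig^13 ≡ 297·255·761 ≡ 344 (mod 899)
sig^13 mod 899 = 344, but m = 496.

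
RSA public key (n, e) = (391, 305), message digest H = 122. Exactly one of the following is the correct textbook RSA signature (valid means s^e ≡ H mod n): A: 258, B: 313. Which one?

A

Candidate A: Squares mod 391: 258^1≡258, 258^2≡94, 258^4≡234, 258^8≡16, 258^16≡256, 258^32≡239, 258^64≡35, 258^128≡52, 258^256≡358; 305 = 256 + 32 + 16 + 1, so 258^305 ≡ 358·239·256·258 ≡ 122 (mod 391)
  → matches H = 122
Candidate B: Squares mod 391: 313^1≡313, 313^2≡219, 313^4≡259, 313^8≡220, 313^16≡307, 313^32≡18, 313^64≡324, 313^128≡188, 313^256≡154; 305 = 256 + 32 + 16 + 1, so 313^305 ≡ 154·18·307·313 ≡ 194 (mod 391)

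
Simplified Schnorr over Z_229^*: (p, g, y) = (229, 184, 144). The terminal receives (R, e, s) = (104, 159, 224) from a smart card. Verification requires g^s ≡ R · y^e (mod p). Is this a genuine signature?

forged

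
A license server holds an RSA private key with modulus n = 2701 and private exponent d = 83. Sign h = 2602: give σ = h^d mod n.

h^2 ≡ 2602^2 = 6770404 ≡ 1698
h^4 ≡ 1698^2 = 2883204 ≡ 1237
h^8 ≡ 1237^2 = 1530169 ≡ 1403
h^16 ≡ 1403^2 = 1968409 ≡ 2081
h^32 ≡ 2081^2 = 4330561 ≡ 858
h^64 ≡ 858^2 = 736164 ≡ 1492
83 = 64 + 16 + 2 + 1, so h^83 ≡ 1492·2081·1698·2602 ≡ 1513 (mod 2701)

1513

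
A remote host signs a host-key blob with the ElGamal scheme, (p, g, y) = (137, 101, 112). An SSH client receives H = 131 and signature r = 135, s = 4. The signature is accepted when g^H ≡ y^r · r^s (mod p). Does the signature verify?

Left side g^H mod p:
101^131 mod 137 = 98
Right side y^r · r^s mod p:
112^135 mod 137 = 126
135^4 mod 137 = 16
126·16 = 2016 ≡ 98 (mod 137)
98 ≡ 98 (mod 137), so the signature is genuine.

verifies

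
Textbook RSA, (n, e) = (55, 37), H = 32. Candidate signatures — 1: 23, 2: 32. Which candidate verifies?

2

Candidate 1: 23^2 = 529 ≡ 34; 23^4 ≡ 34^2 = 1156 ≡ 1; 23^8 ≡ 1^2 = 1; 23^16 ≡ 1^2 = 1; 23^32 ≡ 1^2 = 1; 37 = 32 + 4 + 1, so 23^37 ≡ 1·1·23 ≡ 23 (mod 55)
Candidate 2: 32^2 = 1024 ≡ 34; 32^4 ≡ 34^2 = 1156 ≡ 1; 32^8 ≡ 1^2 = 1; 32^16 ≡ 1^2 = 1; 32^32 ≡ 1^2 = 1; 37 = 32 + 4 + 1, so 32^37 ≡ 1·1·32 ≡ 32 (mod 55)
  → matches H = 32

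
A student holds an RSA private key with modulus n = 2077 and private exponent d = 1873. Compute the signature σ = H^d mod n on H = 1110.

H^2 ≡ 1110^2 = 1232100 ≡ 439
H^4 ≡ 439^2 = 192721 ≡ 1637
H^8 ≡ 1637^2 = 2679769 ≡ 439
H^16 ≡ 439^2 = 192721 ≡ 1637
H^32 ≡ 1637^2 = 2679769 ≡ 439
H^64 ≡ 439^2 = 192721 ≡ 1637
H^128 ≡ 1637^2 = 2679769 ≡ 439
H^256 ≡ 439^2 = 192721 ≡ 1637
H^512 ≡ 1637^2 = 2679769 ≡ 439
H^1024 ≡ 439^2 = 192721 ≡ 1637
1873 = 1024 + 512 + 256 + 64 + 16 + 1, so H^1873 ≡ 1637·439·1637·1637·1637·1110 ≡ 1110 (mod 2077)

1110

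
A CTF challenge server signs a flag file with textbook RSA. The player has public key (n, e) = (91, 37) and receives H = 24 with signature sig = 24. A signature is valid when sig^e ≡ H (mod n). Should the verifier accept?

Squares mod 91: sig^1≡24, sig^2≡30, sig^4≡81, sig^8≡9, sig^16≡81, sig^32≡9
37 = 32 + 4 + 1, so sig^37 ≡ 9·81·24 ≡ 24 (mod 91)
24 = H, so the signature checks out.

accept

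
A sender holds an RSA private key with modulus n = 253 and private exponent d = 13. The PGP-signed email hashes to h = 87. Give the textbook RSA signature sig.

186

h^2 ≡ 87^2 = 7569 ≡ 232
h^4 ≡ 232^2 = 53824 ≡ 188
h^8 ≡ 188^2 = 35344 ≡ 177
13 = 8 + 4 + 1, so h^13 ≡ 177·188·87 ≡ 186 (mod 253)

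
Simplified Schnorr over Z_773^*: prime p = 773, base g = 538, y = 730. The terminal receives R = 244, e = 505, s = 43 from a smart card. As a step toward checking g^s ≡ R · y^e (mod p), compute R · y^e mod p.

Squares mod 773: 730^1≡730, 730^2≡303, 730^4≡595, 730^8≡764, 730^16≡81, 730^32≡377, 730^64≡670, 730^128≡560, 730^256≡535
505 = 256 + 128 + 64 + 32 + 16 + 8 + 1, so 730^505 ≡ 535·560·670·377·81·764·730 ≡ 426 (mod 773)
R · y^e ≡ 244·426 = 103944 ≡ 362 (mod 773)

362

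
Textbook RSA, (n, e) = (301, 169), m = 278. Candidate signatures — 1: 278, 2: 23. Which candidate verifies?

1

Candidate 1: Squares mod 301: 278^1≡278, 278^2≡228, 278^4≡212, 278^8≡95, 278^16≡296, 278^32≡25, 278^64≡23, 278^128≡228; 169 = 128 + 32 + 8 + 1, so 278^169 ≡ 228·25·95·278 ≡ 278 (mod 301)
  → matches m = 278
Candidate 2: Squares mod 301: 23^1≡23, 23^2≡228, 23^4≡212, 23^8≡95, 23^16≡296, 23^32≡25, 23^64≡23, 23^128≡228; 169 = 128 + 32 + 8 + 1, so 23^169 ≡ 228·25·95·23 ≡ 23 (mod 301)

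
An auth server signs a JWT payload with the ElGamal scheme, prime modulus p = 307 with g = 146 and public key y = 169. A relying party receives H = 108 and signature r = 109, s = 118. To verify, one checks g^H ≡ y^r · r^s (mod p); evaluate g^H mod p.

146^2 = 21316 ≡ 133
146^4 ≡ 133^2 = 17689 ≡ 190
146^8 ≡ 190^2 = 36100 ≡ 181
146^16 ≡ 181^2 = 32761 ≡ 219
146^32 ≡ 219^2 = 47961 ≡ 69
146^64 ≡ 69^2 = 4761 ≡ 156
108 = 64 + 32 + 8 + 4, so 146^108 ≡ 156·69·181·190 ≡ 114 (mod 307)

114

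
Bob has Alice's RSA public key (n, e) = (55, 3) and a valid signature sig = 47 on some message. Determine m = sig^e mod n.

sig^3 mod 55 = 38

38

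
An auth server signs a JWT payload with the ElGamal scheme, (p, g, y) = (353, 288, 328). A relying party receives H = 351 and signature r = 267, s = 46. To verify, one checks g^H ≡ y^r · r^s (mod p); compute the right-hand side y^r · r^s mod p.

Squares mod 353: 328^1≡328, 328^2≡272, 328^4≡207, 328^8≡136, 328^16≡140, 328^32≡185, 328^64≡337, 328^128≡256, 328^256≡231
267 = 256 + 8 + 2 + 1, so 328^267 ≡ 231·136·272·328 ≡ 93 (mod 353)
Squares mod 353: 267^1≡267, 267^2≡336, 267^4≡289, 267^8≡213, 267^16≡185, 267^32≡337
46 = 32 + 8 + 4 + 2, so 267^46 ≡ 337·213·289·336 ≡ 8 (mod 353)
y^r · r^s ≡ 93·8 = 744 ≡ 38 (mod 353)

38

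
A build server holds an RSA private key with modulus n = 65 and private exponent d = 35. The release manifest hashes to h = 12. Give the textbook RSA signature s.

38

h^35 mod 65 = 38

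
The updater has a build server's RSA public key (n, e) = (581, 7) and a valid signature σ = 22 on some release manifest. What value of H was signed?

554

σ^2 ≡ 22^2 = 484
σ^4 ≡ 484^2 = 234256 ≡ 113
7 = 4 + 2 + 1, so σ^7 ≡ 113·484·22 ≡ 554 (mod 581)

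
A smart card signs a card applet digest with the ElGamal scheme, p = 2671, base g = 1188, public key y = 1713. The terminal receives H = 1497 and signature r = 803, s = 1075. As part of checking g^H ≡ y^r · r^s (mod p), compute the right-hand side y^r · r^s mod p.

1839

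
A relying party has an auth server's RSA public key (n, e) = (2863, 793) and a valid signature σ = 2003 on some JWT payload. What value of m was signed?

Squares mod 2863: σ^1≡2003, σ^2≡946, σ^4≡1660, σ^8≡1394, σ^16≡2122, σ^32≡2248, σ^64≡309, σ^128≡1002, σ^256≡1954, σ^512≡1737
793 = 512 + 256 + 16 + 8 + 1, so σ^793 ≡ 1737·1954·2122·1394·2003 ≡ 995 (mod 2863)

995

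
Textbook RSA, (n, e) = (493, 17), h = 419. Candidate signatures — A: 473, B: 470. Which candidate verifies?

Candidate A: 473^2 = 223729 ≡ 400; 473^4 ≡ 400^2 = 160000 ≡ 268; 473^8 ≡ 268^2 = 71824 ≡ 339; 473^16 ≡ 339^2 = 114921 ≡ 52; 17 = 16 + 1, so 473^17 ≡ 52·473 ≡ 439 (mod 493)
Candidate B: 470^2 = 220900 ≡ 36; 470^4 ≡ 36^2 = 1296 ≡ 310; 470^8 ≡ 310^2 = 96100 ≡ 458; 470^16 ≡ 458^2 = 209764 ≡ 239; 17 = 16 + 1, so 470^17 ≡ 239·470 ≡ 419 (mod 493)
  → matches h = 419

B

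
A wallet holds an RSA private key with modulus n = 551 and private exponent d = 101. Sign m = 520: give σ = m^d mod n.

182

m^2 ≡ 520^2 = 270400 ≡ 410
m^4 ≡ 410^2 = 168100 ≡ 45
m^8 ≡ 45^2 = 2025 ≡ 372
m^16 ≡ 372^2 = 138384 ≡ 83
m^32 ≡ 83^2 = 6889 ≡ 277
m^64 ≡ 277^2 = 76729 ≡ 140
101 = 64 + 32 + 4 + 1, so m^101 ≡ 140·277·45·520 ≡ 182 (mod 551)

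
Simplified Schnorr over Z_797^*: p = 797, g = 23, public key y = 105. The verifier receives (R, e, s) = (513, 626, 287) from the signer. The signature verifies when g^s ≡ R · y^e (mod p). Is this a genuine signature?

forged

g^s mod p:
23^2 = 529
23^4 ≡ 529^2 = 279841 ≡ 94
23^8 ≡ 94^2 = 8836 ≡ 69
23^16 ≡ 69^2 = 4761 ≡ 776
23^32 ≡ 776^2 = 602176 ≡ 441
23^64 ≡ 441^2 = 194481 ≡ 13
23^128 ≡ 13^2 = 169
23^256 ≡ 169^2 = 28561 ≡ 666
287 = 256 + 16 + 8 + 4 + 2 + 1, so 23^287 ≡ 666·776·69·94·529·23 ≡ 399 (mod 797)
R · y^e mod p:
105^2 = 11025 ≡ 664
105^4 ≡ 664^2 = 440896 ≡ 155
105^8 ≡ 155^2 = 24025 ≡ 115
105^16 ≡ 115^2 = 13225 ≡ 473
105^32 ≡ 473^2 = 223729 ≡ 569
105^64 ≡ 569^2 = 323761 ≡ 179
105^128 ≡ 179^2 = 32041 ≡ 161
105^256 ≡ 161^2 = 25921 ≡ 417
105^512 ≡ 417^2 = 173889 ≡ 143
626 = 512 + 64 + 32 + 16 + 2, so 105^626 ≡ 143·179·569·473·664 ≡ 273 (mod 797)
513·273 = 140049 ≡ 574 (mod 797)
399 ≠ 574; the check fails.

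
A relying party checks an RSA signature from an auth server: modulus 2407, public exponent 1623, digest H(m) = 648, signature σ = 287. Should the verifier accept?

reject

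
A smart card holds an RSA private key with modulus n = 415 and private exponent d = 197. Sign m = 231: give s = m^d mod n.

146

m^197 mod 415 = 146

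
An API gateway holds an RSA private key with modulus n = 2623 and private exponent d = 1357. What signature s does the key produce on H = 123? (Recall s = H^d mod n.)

H^2 ≡ 123^2 = 15129 ≡ 2014
H^4 ≡ 2014^2 = 4056196 ≡ 1038
H^8 ≡ 1038^2 = 1077444 ≡ 2014
H^16 ≡ 2014^2 = 4056196 ≡ 1038
H^32 ≡ 1038^2 = 1077444 ≡ 2014
H^64 ≡ 2014^2 = 4056196 ≡ 1038
H^128 ≡ 1038^2 = 1077444 ≡ 2014
H^256 ≡ 2014^2 = 4056196 ≡ 1038
H^512 ≡ 1038^2 = 1077444 ≡ 2014
H^1024 ≡ 2014^2 = 4056196 ≡ 1038
1357 = 1024 + 256 + 64 + 8 + 4 + 1, so H^1357 ≡ 1038·1038·1038·2014·1038·123 ≡ 123 (mod 2623)

123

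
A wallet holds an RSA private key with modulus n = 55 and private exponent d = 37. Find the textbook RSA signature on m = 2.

7

m^37 mod 55 = 7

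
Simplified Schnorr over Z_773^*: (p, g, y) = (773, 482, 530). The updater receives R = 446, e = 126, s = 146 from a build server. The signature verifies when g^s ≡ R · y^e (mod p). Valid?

g^s mod p:
482^2 = 232324 ≡ 424
482^4 ≡ 424^2 = 179776 ≡ 440
482^8 ≡ 440^2 = 193600 ≡ 350
482^16 ≡ 350^2 = 122500 ≡ 366
482^32 ≡ 366^2 = 133956 ≡ 227
482^64 ≡ 227^2 = 51529 ≡ 511
482^128 ≡ 511^2 = 261121 ≡ 620
146 = 128 + 16 + 2, so 482^146 ≡ 620·366·424 ≡ 316 (mod 773)
R · y^e mod p:
530^2 = 280900 ≡ 301
530^4 ≡ 301^2 = 90601 ≡ 160
530^8 ≡ 160^2 = 25600 ≡ 91
530^16 ≡ 91^2 = 8281 ≡ 551
530^32 ≡ 551^2 = 303601 ≡ 585
530^64 ≡ 585^2 = 342225 ≡ 559
126 = 64 + 32 + 16 + 8 + 4 + 2, so 530^126 ≡ 559·585·551·91·160·301 ≡ 486 (mod 773)
446·486 = 216756 ≡ 316 (mod 773)
316 ≡ 316 (mod 773); signature holds.

yes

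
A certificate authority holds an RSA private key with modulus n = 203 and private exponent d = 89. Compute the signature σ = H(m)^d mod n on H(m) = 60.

(H(m))^2 ≡ 60^2 = 3600 ≡ 149
(H(m))^4 ≡ 149^2 = 22201 ≡ 74
(H(m))^8 ≡ 74^2 = 5476 ≡ 198
(H(m))^16 ≡ 198^2 = 39204 ≡ 25
(H(m))^32 ≡ 25^2 = 625 ≡ 16
(H(m))^64 ≡ 16^2 = 256 ≡ 53
89 = 64 + 16 + 8 + 1, so (H(m))^89 ≡ 53·25·198·60 ≡ 177 (mod 203)

177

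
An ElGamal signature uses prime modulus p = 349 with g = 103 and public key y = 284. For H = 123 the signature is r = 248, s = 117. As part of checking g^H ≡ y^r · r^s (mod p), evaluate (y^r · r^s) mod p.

Squares mod 349: 284^1≡284, 284^2≡37, 284^4≡322, 284^8≡31, 284^16≡263, 284^32≡67, 284^64≡301, 284^128≡210
248 = 128 + 64 + 32 + 16 + 8, so 284^248 ≡ 210·301·67·263·31 ≡ 263 (mod 349)
Squares mod 349: 248^1≡248, 248^2≡80, 248^4≡118, 248^8≡313, 248^16≡249, 248^32≡228, 248^64≡332
117 = 64 + 32 + 16 + 4 + 1, so 248^117 ≡ 332·228·249·118·248 ≡ 248 (mod 349)
y^r · r^s ≡ 263·248 = 65224 ≡ 310 (mod 349)

310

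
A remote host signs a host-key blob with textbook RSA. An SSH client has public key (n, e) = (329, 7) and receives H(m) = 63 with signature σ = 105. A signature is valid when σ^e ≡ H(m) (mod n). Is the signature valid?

σ^2 ≡ 105^2 = 11025 ≡ 168
σ^4 ≡ 168^2 = 28224 ≡ 259
7 = 4 + 2 + 1, so σ^7 ≡ 259·168·105 ≡ 266 (mod 329)
266 ≠ 63, so verification fails.

invalid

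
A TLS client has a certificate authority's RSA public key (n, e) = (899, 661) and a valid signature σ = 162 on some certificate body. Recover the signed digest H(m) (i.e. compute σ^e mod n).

162

Squares mod 899: σ^1≡162, σ^2≡173, σ^4≡262, σ^8≡320, σ^16≡813, σ^32≡204, σ^64≡262, σ^128≡320, σ^256≡813, σ^512≡204
661 = 512 + 128 + 16 + 4 + 1, so σ^661 ≡ 204·320·813·262·162 ≡ 162 (mod 899)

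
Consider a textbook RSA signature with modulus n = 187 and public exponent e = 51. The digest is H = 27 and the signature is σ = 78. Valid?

no

σ^2 ≡ 78^2 = 6084 ≡ 100
σ^4 ≡ 100^2 = 10000 ≡ 89
σ^8 ≡ 89^2 = 7921 ≡ 67
σ^16 ≡ 67^2 = 4489 ≡ 1
σ^32 ≡ 1^2 = 1
51 = 32 + 16 + 2 + 1, so σ^51 ≡ 1·1·100·78 ≡ 133 (mod 187)
σ^51 mod 187 = 133, but H = 27.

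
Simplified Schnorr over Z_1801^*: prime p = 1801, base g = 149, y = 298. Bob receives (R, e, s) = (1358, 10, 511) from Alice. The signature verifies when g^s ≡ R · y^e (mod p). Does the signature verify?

verifies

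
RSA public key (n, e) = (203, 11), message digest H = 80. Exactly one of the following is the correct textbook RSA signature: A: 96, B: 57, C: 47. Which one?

Candidate A: Squares mod 203: 96^1≡96, 96^2≡81, 96^4≡65, 96^8≡165; 11 = 8 + 2 + 1, so 96^11 ≡ 165·81·96 ≡ 80 (mod 203)
  → matches H = 80
Candidate B: Squares mod 203: 57^1≡57, 57^2≡1, 57^4≡1, 57^8≡1; 11 = 8 + 2 + 1, so 57^11 ≡ 1·1·57 ≡ 57 (mod 203)
Candidate C: Squares mod 203: 47^1≡47, 47^2≡179, 47^4≡170, 47^8≡74; 11 = 8 + 2 + 1, so 47^11 ≡ 74·179·47 ≡ 164 (mod 203)

A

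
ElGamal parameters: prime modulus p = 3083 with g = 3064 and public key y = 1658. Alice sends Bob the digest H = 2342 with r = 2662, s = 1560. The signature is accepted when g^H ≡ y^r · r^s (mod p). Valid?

no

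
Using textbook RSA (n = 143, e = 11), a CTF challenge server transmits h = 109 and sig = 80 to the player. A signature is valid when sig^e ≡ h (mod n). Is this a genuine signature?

Squares mod 143: sig^1≡80, sig^2≡108, sig^4≡81, sig^8≡126
11 = 8 + 2 + 1, so sig^11 ≡ 126·108·80 ≡ 124 (mod 143)
sig^11 mod 143 = 124, but h = 109.

forged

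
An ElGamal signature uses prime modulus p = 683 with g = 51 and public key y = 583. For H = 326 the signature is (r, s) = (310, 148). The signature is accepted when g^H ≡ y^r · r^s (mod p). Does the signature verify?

verifies

Left side g^H mod p:
51^2 = 2601 ≡ 552
51^4 ≡ 552^2 = 304704 ≡ 86
51^8 ≡ 86^2 = 7396 ≡ 566
51^16 ≡ 566^2 = 320356 ≡ 29
51^32 ≡ 29^2 = 841 ≡ 158
51^64 ≡ 158^2 = 24964 ≡ 376
51^128 ≡ 376^2 = 141376 ≡ 678
51^256 ≡ 678^2 = 459684 ≡ 25
326 = 256 + 64 + 4 + 2, so 51^326 ≡ 25·376·86·552 ≡ 116 (mod 683)
Right side y^r · r^s mod p:
583^2 = 339889 ≡ 438
583^4 ≡ 438^2 = 191844 ≡ 604
583^8 ≡ 604^2 = 364816 ≡ 94
583^16 ≡ 94^2 = 8836 ≡ 640
583^32 ≡ 640^2 = 409600 ≡ 483
583^64 ≡ 483^2 = 233289 ≡ 386
583^128 ≡ 386^2 = 148996 ≡ 102
583^256 ≡ 102^2 = 10404 ≡ 159
310 = 256 + 32 + 16 + 4 + 2, so 583^310 ≡ 159·483·640·604·438 ≡ 341 (mod 683)
310^2 = 96100 ≡ 480
310^4 ≡ 480^2 = 230400 ≡ 229
310^8 ≡ 229^2 = 52441 ≡ 533
310^16 ≡ 533^2 = 284089 ≡ 644
310^32 ≡ 644^2 = 414736 ≡ 155
310^64 ≡ 155^2 = 24025 ≡ 120
310^128 ≡ 120^2 = 14400 ≡ 57
148 = 128 + 16 + 4, so 310^148 ≡ 57·644·229 ≡ 451 (mod 683)
341·451 = 153791 ≡ 116 (mod 683)
116 ≡ 116 (mod 683), so the signature is genuine.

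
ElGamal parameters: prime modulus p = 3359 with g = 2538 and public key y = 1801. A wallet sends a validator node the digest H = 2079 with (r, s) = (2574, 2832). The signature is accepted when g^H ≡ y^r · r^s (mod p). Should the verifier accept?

Left side g^H mod p:
2538^2 = 6441444 ≡ 2241
2538^4 ≡ 2241^2 = 5022081 ≡ 376
2538^8 ≡ 376^2 = 141376 ≡ 298
2538^16 ≡ 298^2 = 88804 ≡ 1470
2538^32 ≡ 1470^2 = 2160900 ≡ 1063
2538^64 ≡ 1063^2 = 1129969 ≡ 1345
2538^128 ≡ 1345^2 = 1809025 ≡ 1883
2538^256 ≡ 1883^2 = 3545689 ≡ 1944
2538^512 ≡ 1944^2 = 3779136 ≡ 261
2538^1024 ≡ 261^2 = 68121 ≡ 941
2538^2048 ≡ 941^2 = 885481 ≡ 2064
2079 = 2048 + 16 + 8 + 4 + 2 + 1, so 2538^2079 ≡ 2064·1470·298·376·2241·2538 ≡ 928 (mod 3359)
Right side y^r · r^s mod p:
1801^2 = 3243601 ≡ 2166
1801^4 ≡ 2166^2 = 4691556 ≡ 2392
1801^8 ≡ 2392^2 = 5721664 ≡ 1287
1801^16 ≡ 1287^2 = 1656369 ≡ 382
1801^32 ≡ 382^2 = 145924 ≡ 1487
1801^64 ≡ 1487^2 = 2211169 ≡ 947
1801^128 ≡ 947^2 = 896809 ≡ 3315
1801^256 ≡ 3315^2 = 10989225 ≡ 1936
1801^512 ≡ 1936^2 = 3748096 ≡ 2811
1801^1024 ≡ 2811^2 = 7901721 ≡ 1353
1801^2048 ≡ 1353^2 = 1830609 ≡ 3313
2574 = 2048 + 512 + 8 + 4 + 2, so 1801^2574 ≡ 3313·2811·1287·2392·2166 ≡ 2011 (mod 3359)
2574^2 = 6625476 ≡ 1528
2574^4 ≡ 1528^2 = 2334784 ≡ 279
2574^8 ≡ 279^2 = 77841 ≡ 584
2574^16 ≡ 584^2 = 341056 ≡ 1797
2574^32 ≡ 1797^2 = 3229209 ≡ 1210
2574^64 ≡ 1210^2 = 1464100 ≡ 2935
2574^128 ≡ 2935^2 = 8614225 ≡ 1749
2574^256 ≡ 1749^2 = 3059001 ≡ 2311
2574^512 ≡ 2311^2 = 5340721 ≡ 3270
2574^1024 ≡ 3270^2 = 10692900 ≡ 1203
2574^2048 ≡ 1203^2 = 1447209 ≡ 2839
2832 = 2048 + 512 + 256 + 16, so 2574^2832 ≡ 2839·3270·2311·1797 ≡ 508 (mod 3359)
2011·508 = 1021588 ≡ 452 (mod 3359)
928 ≠ 452, so verification fails.

reject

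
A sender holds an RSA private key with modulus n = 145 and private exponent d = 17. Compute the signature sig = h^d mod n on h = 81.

16

Squares mod 145: h^1≡81, h^2≡36, h^4≡136, h^8≡81, h^16≡36
17 = 16 + 1, so h^17 ≡ 36·81 ≡ 16 (mod 145)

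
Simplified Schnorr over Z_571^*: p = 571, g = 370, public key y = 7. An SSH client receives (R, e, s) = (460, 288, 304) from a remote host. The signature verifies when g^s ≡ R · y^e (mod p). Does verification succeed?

g^s mod p:
370^2 = 136900 ≡ 431
370^4 ≡ 431^2 = 185761 ≡ 186
370^8 ≡ 186^2 = 34596 ≡ 336
370^16 ≡ 336^2 = 112896 ≡ 409
370^32 ≡ 409^2 = 167281 ≡ 549
370^64 ≡ 549^2 = 301401 ≡ 484
370^128 ≡ 484^2 = 234256 ≡ 146
370^256 ≡ 146^2 = 21316 ≡ 189
304 = 256 + 32 + 16, so 370^304 ≡ 189·549·409 ≡ 387 (mod 571)
R · y^e mod p:
7^2 = 49
7^4 ≡ 49^2 = 2401 ≡ 117
7^8 ≡ 117^2 = 13689 ≡ 556
7^16 ≡ 556^2 = 309136 ≡ 225
7^32 ≡ 225^2 = 50625 ≡ 377
7^64 ≡ 377^2 = 142129 ≡ 521
7^128 ≡ 521^2 = 271441 ≡ 216
7^256 ≡ 216^2 = 46656 ≡ 405
288 = 256 + 32, so 7^288 ≡ 405·377 ≡ 228 (mod 571)
460·228 = 104880 ≡ 387 (mod 571)
387 ≡ 387 (mod 571); signature holds.

passes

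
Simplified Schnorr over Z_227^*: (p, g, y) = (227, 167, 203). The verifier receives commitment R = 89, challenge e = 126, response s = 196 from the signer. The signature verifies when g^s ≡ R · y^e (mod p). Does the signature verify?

does not verify

g^s mod p:
167^2 = 27889 ≡ 195
167^4 ≡ 195^2 = 38025 ≡ 116
167^8 ≡ 116^2 = 13456 ≡ 63
167^16 ≡ 63^2 = 3969 ≡ 110
167^32 ≡ 110^2 = 12100 ≡ 69
167^64 ≡ 69^2 = 4761 ≡ 221
167^128 ≡ 221^2 = 48841 ≡ 36
196 = 128 + 64 + 4, so 167^196 ≡ 36·221·116 ≡ 141 (mod 227)
R · y^e mod p:
203^2 = 41209 ≡ 122
203^4 ≡ 122^2 = 14884 ≡ 129
203^8 ≡ 129^2 = 16641 ≡ 70
203^16 ≡ 70^2 = 4900 ≡ 133
203^32 ≡ 133^2 = 17689 ≡ 210
203^64 ≡ 210^2 = 44100 ≡ 62
126 = 64 + 32 + 16 + 8 + 4 + 2, so 203^126 ≡ 62·210·133·70·129·122 ≡ 65 (mod 227)
89·65 = 5785 ≡ 110 (mod 227)
141 ≠ 110; the check fails.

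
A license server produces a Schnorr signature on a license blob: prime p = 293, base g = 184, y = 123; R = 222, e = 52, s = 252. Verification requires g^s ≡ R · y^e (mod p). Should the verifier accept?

g^s mod p:
184^252 mod 293 = 279
R · y^e mod p:
123^52 mod 293 = 124
222·124 = 27528 ≡ 279 (mod 293)
279 ≡ 279 (mod 293); signature holds.

accept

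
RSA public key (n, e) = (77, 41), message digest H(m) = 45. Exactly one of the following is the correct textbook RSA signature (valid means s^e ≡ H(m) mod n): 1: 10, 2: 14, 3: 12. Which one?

Candidate 1: Squares mod 77: 10^1≡10, 10^2≡23, 10^4≡67, 10^8≡23, 10^16≡67, 10^32≡23; 41 = 32 + 8 + 1, so 10^41 ≡ 23·23·10 ≡ 54 (mod 77)
Candidate 2: Squares mod 77: 14^1≡14, 14^2≡42, 14^4≡70, 14^8≡49, 14^16≡14, 14^32≡42; 41 = 32 + 8 + 1, so 14^41 ≡ 42·49·14 ≡ 14 (mod 77)
Candidate 3: Squares mod 77: 12^1≡12, 12^2≡67, 12^4≡23, 12^8≡67, 12^16≡23, 12^32≡67; 41 = 32 + 8 + 1, so 12^41 ≡ 67·67·12 ≡ 45 (mod 77)
  → matches H(m) = 45

3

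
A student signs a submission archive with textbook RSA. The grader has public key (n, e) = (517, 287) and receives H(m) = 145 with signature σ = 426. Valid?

σ^2 ≡ 426^2 = 181476 ≡ 9
σ^4 ≡ 9^2 = 81
σ^8 ≡ 81^2 = 6561 ≡ 357
σ^16 ≡ 357^2 = 127449 ≡ 267
σ^32 ≡ 267^2 = 71289 ≡ 460
σ^64 ≡ 460^2 = 211600 ≡ 147
σ^128 ≡ 147^2 = 21609 ≡ 412
σ^256 ≡ 412^2 = 169744 ≡ 168
287 = 256 + 16 + 8 + 4 + 2 + 1, so σ^287 ≡ 168·267·357·81·9·426 ≡ 145 (mod 517)
Since 145 equals the digest 145, verification succeeds.

yes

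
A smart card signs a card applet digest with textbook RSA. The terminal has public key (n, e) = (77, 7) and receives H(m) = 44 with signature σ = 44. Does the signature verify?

σ^2 ≡ 44^2 = 1936 ≡ 11
σ^4 ≡ 11^2 = 121 ≡ 44
7 = 4 + 2 + 1, so σ^7 ≡ 44·11·44 ≡ 44 (mod 77)
σ^7 mod 77 = 44 matches H(m).

verifies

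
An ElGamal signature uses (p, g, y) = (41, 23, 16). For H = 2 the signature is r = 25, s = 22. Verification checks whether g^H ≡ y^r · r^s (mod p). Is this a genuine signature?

forged

Left side g^H mod p:
23^2 = 529 ≡ 37
Right side y^r · r^s mod p:
16^2 = 256 ≡ 10
16^4 ≡ 10^2 = 100 ≡ 18
16^8 ≡ 18^2 = 324 ≡ 37
16^16 ≡ 37^2 = 1369 ≡ 16
25 = 16 + 8 + 1, so 16^25 ≡ 16·37·16 ≡ 1 (mod 41)
25^2 = 625 ≡ 10
25^4 ≡ 10^2 = 100 ≡ 18
25^8 ≡ 18^2 = 324 ≡ 37
25^16 ≡ 37^2 = 1369 ≡ 16
22 = 16 + 4 + 2, so 25^22 ≡ 16·18·10 ≡ 10 (mod 41)
1·10 = 10 ≡ 10 (mod 41)
37 ≠ 10, so verification fails.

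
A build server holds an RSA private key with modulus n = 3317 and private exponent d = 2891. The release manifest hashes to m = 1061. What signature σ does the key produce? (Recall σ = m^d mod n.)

2004

m^2 ≡ 1061^2 = 1125721 ≡ 1258
m^4 ≡ 1258^2 = 1582564 ≡ 355
m^8 ≡ 355^2 = 126025 ≡ 3296
m^16 ≡ 3296^2 = 10863616 ≡ 441
m^32 ≡ 441^2 = 194481 ≡ 2095
m^64 ≡ 2095^2 = 4389025 ≡ 634
m^128 ≡ 634^2 = 401956 ≡ 599
m^256 ≡ 599^2 = 358801 ≡ 565
m^512 ≡ 565^2 = 319225 ≡ 793
m^1024 ≡ 793^2 = 628849 ≡ 1936
m^2048 ≡ 1936^2 = 3748096 ≡ 3203
2891 = 2048 + 512 + 256 + 64 + 8 + 2 + 1, so m^2891 ≡ 3203·793·565·634·3296·1258·1061 ≡ 2004 (mod 3317)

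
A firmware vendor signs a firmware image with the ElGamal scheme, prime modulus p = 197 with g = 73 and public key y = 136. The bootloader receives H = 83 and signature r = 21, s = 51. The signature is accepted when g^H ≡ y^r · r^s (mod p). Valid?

no

Left side g^H mod p:
73^2 = 5329 ≡ 10
73^4 ≡ 10^2 = 100
73^8 ≡ 100^2 = 10000 ≡ 150
73^16 ≡ 150^2 = 22500 ≡ 42
73^32 ≡ 42^2 = 1764 ≡ 188
73^64 ≡ 188^2 = 35344 ≡ 81
83 = 64 + 16 + 2 + 1, so 73^83 ≡ 81·42·10·73 ≡ 78 (mod 197)
Right side y^r · r^s mod p:
136^2 = 18496 ≡ 175
136^4 ≡ 175^2 = 30625 ≡ 90
136^8 ≡ 90^2 = 8100 ≡ 23
136^16 ≡ 23^2 = 529 ≡ 135
21 = 16 + 4 + 1, so 136^21 ≡ 135·90·136 ≡ 161 (mod 197)
21^2 = 441 ≡ 47
21^4 ≡ 47^2 = 2209 ≡ 42
21^8 ≡ 42^2 = 1764 ≡ 188
21^16 ≡ 188^2 = 35344 ≡ 81
21^32 ≡ 81^2 = 6561 ≡ 60
51 = 32 + 16 + 2 + 1, so 21^51 ≡ 60·81·47·21 ≡ 67 (mod 197)
161·67 = 10787 ≡ 149 (mod 197)
78 ≠ 149, so verification fails.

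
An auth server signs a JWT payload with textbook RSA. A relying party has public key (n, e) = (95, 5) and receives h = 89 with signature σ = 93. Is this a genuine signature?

σ^2 ≡ 93^2 = 8649 ≡ 4
σ^4 ≡ 4^2 = 16
5 = 4 + 1, so σ^5 ≡ 16·93 ≡ 63 (mod 95)
63 ≠ 89, so verification fails.

forged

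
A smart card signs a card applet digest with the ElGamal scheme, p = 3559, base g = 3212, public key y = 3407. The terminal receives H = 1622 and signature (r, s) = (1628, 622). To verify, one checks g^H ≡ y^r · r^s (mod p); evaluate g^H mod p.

3031

3212^2 = 10316944 ≡ 2962
3212^4 ≡ 2962^2 = 8773444 ≡ 509
3212^8 ≡ 509^2 = 259081 ≡ 2833
3212^16 ≡ 2833^2 = 8025889 ≡ 344
3212^32 ≡ 344^2 = 118336 ≡ 889
3212^64 ≡ 889^2 = 790321 ≡ 223
3212^128 ≡ 223^2 = 49729 ≡ 3462
3212^256 ≡ 3462^2 = 11985444 ≡ 2291
3212^512 ≡ 2291^2 = 5248681 ≡ 2715
3212^1024 ≡ 2715^2 = 7371225 ≡ 536
1622 = 1024 + 512 + 64 + 16 + 4 + 2, so 3212^1622 ≡ 536·2715·223·344·509·2962 ≡ 3031 (mod 3559)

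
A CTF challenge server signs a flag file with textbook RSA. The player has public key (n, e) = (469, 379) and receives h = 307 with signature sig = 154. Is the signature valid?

sig^379 mod 469 = 280
280 ≠ 307, so verification fails.

invalid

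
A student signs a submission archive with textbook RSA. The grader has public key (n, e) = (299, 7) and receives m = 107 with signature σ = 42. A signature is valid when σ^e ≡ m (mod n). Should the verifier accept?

σ^2 ≡ 42^2 = 1764 ≡ 269
σ^4 ≡ 269^2 = 72361 ≡ 3
7 = 4 + 2 + 1, so σ^7 ≡ 3·269·42 ≡ 107 (mod 299)
107 = m, so the signature checks out.

accept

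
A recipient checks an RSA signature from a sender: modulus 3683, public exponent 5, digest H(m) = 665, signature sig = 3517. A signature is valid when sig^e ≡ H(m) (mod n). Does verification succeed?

Squares mod 3683: sig^1≡3517, sig^2≡1775, sig^4≡1660
5 = 4 + 1, so sig^5 ≡ 1660·3517 ≡ 665 (mod 3683)
665 = H(m), so the signature checks out.

passes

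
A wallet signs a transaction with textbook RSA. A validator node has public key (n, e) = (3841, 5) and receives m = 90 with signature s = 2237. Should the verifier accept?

s^2 ≡ 2237^2 = 5004169 ≡ 3187
s^4 ≡ 3187^2 = 10156969 ≡ 1365
5 = 4 + 1, so s^5 ≡ 1365·2237 ≡ 3751 (mod 3841)
3751 ≠ 90, so verification fails.

reject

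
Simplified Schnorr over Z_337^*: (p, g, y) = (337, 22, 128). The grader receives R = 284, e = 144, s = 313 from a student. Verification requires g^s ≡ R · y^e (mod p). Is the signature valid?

valid

g^s mod p:
Squares mod 337: 22^1≡22, 22^2≡147, 22^4≡41, 22^8≡333, 22^16≡16, 22^32≡256, 22^64≡158, 22^128≡26, 22^256≡2
313 = 256 + 32 + 16 + 8 + 1, so 22^313 ≡ 2·256·16·333·22 ≡ 284 (mod 337)
R · y^e mod p:
Squares mod 337: 128^1≡128, 128^2≡208, 128^4≡128, 128^8≡208, 128^16≡128, 128^32≡208, 128^64≡128, 128^128≡208
144 = 128 + 16, so 128^144 ≡ 208·128 ≡ 1 (mod 337)
284·1 = 284 ≡ 284 (mod 337)
284 ≡ 284 (mod 337); signature holds.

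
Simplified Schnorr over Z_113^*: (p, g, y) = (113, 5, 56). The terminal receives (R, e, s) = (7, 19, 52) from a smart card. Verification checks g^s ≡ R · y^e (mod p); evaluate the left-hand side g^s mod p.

32

Squares mod 113: 5^1≡5, 5^2≡25, 5^4≡60, 5^8≡97, 5^16≡30, 5^32≡109
52 = 32 + 16 + 4, so 5^52 ≡ 109·30·60 ≡ 32 (mod 113)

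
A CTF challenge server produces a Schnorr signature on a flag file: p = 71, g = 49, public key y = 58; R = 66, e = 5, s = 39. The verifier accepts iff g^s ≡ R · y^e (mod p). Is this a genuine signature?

g^s mod p:
Squares mod 71: 49^1≡49, 49^2≡58, 49^4≡27, 49^8≡19, 49^16≡6, 49^32≡36
39 = 32 + 4 + 2 + 1, so 49^39 ≡ 36·27·58·49 ≡ 27 (mod 71)
R · y^e mod p:
Squares mod 71: 58^1≡58, 58^2≡27, 58^4≡19
5 = 4 + 1, so 58^5 ≡ 19·58 ≡ 37 (mod 71)
66·37 = 2442 ≡ 28 (mod 71)
27 ≠ 28; the check fails.

forged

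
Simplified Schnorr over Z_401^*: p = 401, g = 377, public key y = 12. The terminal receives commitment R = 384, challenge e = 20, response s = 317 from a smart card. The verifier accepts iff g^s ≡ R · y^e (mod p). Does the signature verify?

g^s mod p:
377^2 = 142129 ≡ 175
377^4 ≡ 175^2 = 30625 ≡ 149
377^8 ≡ 149^2 = 22201 ≡ 146
377^16 ≡ 146^2 = 21316 ≡ 63
377^32 ≡ 63^2 = 3969 ≡ 360
377^64 ≡ 360^2 = 129600 ≡ 77
377^128 ≡ 77^2 = 5929 ≡ 315
377^256 ≡ 315^2 = 99225 ≡ 178
317 = 256 + 32 + 16 + 8 + 4 + 1, so 377^317 ≡ 178·360·63·146·149·377 ≡ 236 (mod 401)
R · y^e mod p:
12^2 = 144
12^4 ≡ 144^2 = 20736 ≡ 285
12^8 ≡ 285^2 = 81225 ≡ 223
12^16 ≡ 223^2 = 49729 ≡ 5
20 = 16 + 4, so 12^20 ≡ 5·285 ≡ 222 (mod 401)
384·222 = 85248 ≡ 236 (mod 401)
236 ≡ 236 (mod 401); signature holds.

verifies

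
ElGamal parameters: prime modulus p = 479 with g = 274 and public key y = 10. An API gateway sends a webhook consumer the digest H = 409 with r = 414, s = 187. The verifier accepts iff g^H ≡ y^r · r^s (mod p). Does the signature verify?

Left side g^H mod p:
274^2 = 75076 ≡ 352
274^4 ≡ 352^2 = 123904 ≡ 322
274^8 ≡ 322^2 = 103684 ≡ 220
274^16 ≡ 220^2 = 48400 ≡ 21
274^32 ≡ 21^2 = 441
274^64 ≡ 441^2 = 194481 ≡ 7
274^128 ≡ 7^2 = 49
274^256 ≡ 49^2 = 2401 ≡ 6
409 = 256 + 128 + 16 + 8 + 1, so 274^409 ≡ 6·49·21·220·274 ≡ 90 (mod 479)
Right side y^r · r^s mod p:
10^2 = 100
10^4 ≡ 100^2 = 10000 ≡ 420
10^8 ≡ 420^2 = 176400 ≡ 128
10^16 ≡ 128^2 = 16384 ≡ 98
10^32 ≡ 98^2 = 9604 ≡ 24
10^64 ≡ 24^2 = 576 ≡ 97
10^128 ≡ 97^2 = 9409 ≡ 308
10^256 ≡ 308^2 = 94864 ≡ 22
414 = 256 + 128 + 16 + 8 + 4 + 2, so 10^414 ≡ 22·308·98·128·420·100 ≡ 400 (mod 479)
414^2 = 171396 ≡ 393
414^4 ≡ 393^2 = 154449 ≡ 211
414^8 ≡ 211^2 = 44521 ≡ 453
414^16 ≡ 453^2 = 205209 ≡ 197
414^32 ≡ 197^2 = 38809 ≡ 10
414^64 ≡ 10^2 = 100
414^128 ≡ 100^2 = 10000 ≡ 420
187 = 128 + 32 + 16 + 8 + 2 + 1, so 414^187 ≡ 420·10·197·453·393·414 ≡ 108 (mod 479)
400·108 = 43200 ≡ 90 (mod 479)
90 ≡ 90 (mod 479), so the signature is genuine.

verifies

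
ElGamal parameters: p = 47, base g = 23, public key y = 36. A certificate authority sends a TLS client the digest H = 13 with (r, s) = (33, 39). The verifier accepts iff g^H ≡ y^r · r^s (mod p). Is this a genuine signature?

Left side g^H mod p:
Squares mod 47: 23^1≡23, 23^2≡12, 23^4≡3, 23^8≡9
13 = 8 + 4 + 1, so 23^13 ≡ 9·3·23 ≡ 10 (mod 47)
Right side y^r · r^s mod p:
Squares mod 47: 36^1≡36, 36^2≡27, 36^4≡24, 36^8≡12, 36^16≡3, 36^32≡9
33 = 32 + 1, so 36^33 ≡ 9·36 ≡ 42 (mod 47)
Squares mod 47: 33^1≡33, 33^2≡8, 33^4≡17, 33^8≡7, 33^16≡2, 33^32≡4
39 = 32 + 4 + 2 + 1, so 33^39 ≡ 4·17·8·33 ≡ 45 (mod 47)
42·45 = 1890 ≡ 10 (mod 47)
10 ≡ 10 (mod 47), so the signature is genuine.

genuine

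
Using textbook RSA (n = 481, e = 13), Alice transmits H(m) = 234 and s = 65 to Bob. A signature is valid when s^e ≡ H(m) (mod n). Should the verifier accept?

s^2 ≡ 65^2 = 4225 ≡ 377
s^4 ≡ 377^2 = 142129 ≡ 234
s^8 ≡ 234^2 = 54756 ≡ 403
13 = 8 + 4 + 1, so s^13 ≡ 403·234·65 ≡ 247 (mod 481)
The recovered value 247 does not match the digest 234.

reject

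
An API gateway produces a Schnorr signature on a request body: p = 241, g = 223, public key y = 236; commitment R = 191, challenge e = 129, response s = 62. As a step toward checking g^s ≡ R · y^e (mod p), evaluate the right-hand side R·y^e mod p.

236^2 = 55696 ≡ 25
236^4 ≡ 25^2 = 625 ≡ 143
236^8 ≡ 143^2 = 20449 ≡ 205
236^16 ≡ 205^2 = 42025 ≡ 91
236^32 ≡ 91^2 = 8281 ≡ 87
236^64 ≡ 87^2 = 7569 ≡ 98
236^128 ≡ 98^2 = 9604 ≡ 205
129 = 128 + 1, so 236^129 ≡ 205·236 ≡ 180 (mod 241)
R · y^e ≡ 191·180 = 34380 ≡ 158 (mod 241)

158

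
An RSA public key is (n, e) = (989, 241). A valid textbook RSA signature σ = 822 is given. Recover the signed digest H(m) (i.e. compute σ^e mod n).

σ^2 ≡ 822^2 = 675684 ≡ 197
σ^4 ≡ 197^2 = 38809 ≡ 238
σ^8 ≡ 238^2 = 56644 ≡ 271
σ^16 ≡ 271^2 = 73441 ≡ 255
σ^32 ≡ 255^2 = 65025 ≡ 740
σ^64 ≡ 740^2 = 547600 ≡ 683
σ^128 ≡ 683^2 = 466489 ≡ 670
241 = 128 + 64 + 32 + 16 + 1, so σ^241 ≡ 670·683·740·255·822 ≡ 19 (mod 989)

19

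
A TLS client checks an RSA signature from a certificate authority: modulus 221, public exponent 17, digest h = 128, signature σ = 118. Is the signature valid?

invalid

σ^2 ≡ 118^2 = 13924 ≡ 1
σ^4 ≡ 1^2 = 1
σ^8 ≡ 1^2 = 1
σ^16 ≡ 1^2 = 1
17 = 16 + 1, so σ^17 ≡ 1·118 ≡ 118 (mod 221)
σ^17 mod 221 = 118, but h = 128.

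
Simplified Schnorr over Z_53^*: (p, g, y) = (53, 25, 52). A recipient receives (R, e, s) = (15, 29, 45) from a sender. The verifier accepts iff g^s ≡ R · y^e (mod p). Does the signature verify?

g^s mod p:
Squares mod 53: 25^1≡25, 25^2≡42, 25^4≡15, 25^8≡13, 25^16≡10, 25^32≡47
45 = 32 + 8 + 4 + 1, so 25^45 ≡ 47·13·15·25 ≡ 6 (mod 53)
R · y^e mod p:
Squares mod 53: 52^1≡52, 52^2≡1, 52^4≡1, 52^8≡1, 52^16≡1
29 = 16 + 8 + 4 + 1, so 52^29 ≡ 1·1·1·52 ≡ 52 (mod 53)
15·52 = 780 ≡ 38 (mod 53)
6 ≠ 38; the check fails.

does not verify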